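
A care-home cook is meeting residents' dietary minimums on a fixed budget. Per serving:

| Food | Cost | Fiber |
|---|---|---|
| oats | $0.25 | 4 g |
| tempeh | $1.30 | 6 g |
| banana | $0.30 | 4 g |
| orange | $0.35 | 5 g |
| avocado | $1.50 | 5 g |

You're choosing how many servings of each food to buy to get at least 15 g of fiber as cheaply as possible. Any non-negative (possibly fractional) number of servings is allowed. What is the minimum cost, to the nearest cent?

Cost per g of fiber: oats $0.0625, orange $0.0700, banana $0.0750, tempeh $0.2167, avocado $0.3000.
With no serving limits, use only oats: 15 g / 4 g = 3.75 servings × $0.25 = $0.94.

$0.94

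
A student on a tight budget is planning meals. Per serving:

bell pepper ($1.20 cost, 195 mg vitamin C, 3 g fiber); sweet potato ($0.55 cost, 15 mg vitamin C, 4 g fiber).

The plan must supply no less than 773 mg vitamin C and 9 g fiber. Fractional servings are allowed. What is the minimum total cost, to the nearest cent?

An LP optimum is at a vertex; with two nutrient constraints at most two foods are used. Check each candidate.
bell pepper only: max(773/195, 9/3) = 3.964 servings → $4.76.
sweet potato only: max(773/15, 9/4) = 51.53 servings → $28.34.
bell pepper + sweet potato: intersection lies outside the first quadrant.
So the least-cost plan costs $4.76.

$4.76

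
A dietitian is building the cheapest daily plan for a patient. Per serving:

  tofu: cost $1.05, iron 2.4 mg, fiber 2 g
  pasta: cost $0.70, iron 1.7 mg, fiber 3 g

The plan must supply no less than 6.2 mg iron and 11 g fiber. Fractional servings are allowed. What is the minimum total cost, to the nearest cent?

$2.57

This is a tiny linear program; its minimum lies at a vertex of the feasible set. List the vertices and price them.
tofu only: max(6.2/2.4, 11/2) = 5.5 servings → $5.78.
pasta only: max(6.2/1.7, 11/3) = 3.667 servings → $2.57.
tofu + pasta: intersection lies outside the first quadrant.
The minimum over all feasible corners is $2.57.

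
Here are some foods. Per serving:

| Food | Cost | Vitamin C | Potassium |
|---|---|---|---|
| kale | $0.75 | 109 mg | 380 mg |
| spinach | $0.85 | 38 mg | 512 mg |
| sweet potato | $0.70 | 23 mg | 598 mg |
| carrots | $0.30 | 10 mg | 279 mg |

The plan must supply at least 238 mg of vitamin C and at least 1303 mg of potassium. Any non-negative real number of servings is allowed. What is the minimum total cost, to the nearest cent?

The cheapest plan sits at a corner of the feasible region — with two constraints it uses at most two foods.
kale only: max(238/109, 1303/380) = 3.429 servings → $2.57.
spinach only: max(238/38, 1303/512) = 6.263 servings → $5.32.
sweet potato only: max(238/23, 1303/598) = 10.35 servings → $7.24.
carrots only: max(238/10, 1303/279) = 23.8 servings → $7.14.
kale + spinach with both tight: 1.749 servings and 1.247 servings → $2.37.
kale + sweet potato with both tight: 1.991 servings and 0.914 servings → $2.13.
kale + carrots with both tight: 2.006 servings and 1.939 servings → $2.09.
spinach + sweet potato with both targets exact would need a negative amount; discard.
spinach + carrots: the both-tight solution has a negative serving — not a feasible corner.
sweet potato + carrots: intersection lies outside the first quadrant.
So the least-cost plan costs $2.09.

$2.09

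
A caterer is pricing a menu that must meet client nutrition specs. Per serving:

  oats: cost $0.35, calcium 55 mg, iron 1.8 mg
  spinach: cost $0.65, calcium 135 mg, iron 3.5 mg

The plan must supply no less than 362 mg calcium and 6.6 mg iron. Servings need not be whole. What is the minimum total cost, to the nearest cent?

Check every corner: each single food scaled to meet both minima, and each pair solved so both constraints bind.
oats only: max(362/55, 6.6/1.8) = 6.582 servings → $2.30.
spinach only: max(362/135, 6.6/3.5) = 2.681 servings → $1.74.
oats + spinach with both targets exact would need a negative amount; discard.
Cheapest feasible corner: $1.74.

$1.74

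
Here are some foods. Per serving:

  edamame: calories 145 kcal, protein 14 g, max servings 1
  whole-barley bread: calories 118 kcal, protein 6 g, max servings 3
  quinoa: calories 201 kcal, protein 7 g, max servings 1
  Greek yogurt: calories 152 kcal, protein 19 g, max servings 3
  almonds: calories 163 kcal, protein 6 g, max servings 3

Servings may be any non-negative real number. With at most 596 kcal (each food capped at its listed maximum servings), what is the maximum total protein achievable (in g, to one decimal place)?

Protein per kcal: Greek yogurt 0.125, edamame 0.09655, whole-barley bread 0.05085, almonds 0.03681, quinoa 0.03483.
Take 3 servings of Greek yogurt: uses 456 kcal, +57.0 g protein (running total 57.0 g).
Take 0.9655 servings of edamame: uses 140 kcal, +13.5 g protein (running total 70.5 g).
Greedy by best ratio exhausts the calories allowance optimally: 70.5 g.

70.5 g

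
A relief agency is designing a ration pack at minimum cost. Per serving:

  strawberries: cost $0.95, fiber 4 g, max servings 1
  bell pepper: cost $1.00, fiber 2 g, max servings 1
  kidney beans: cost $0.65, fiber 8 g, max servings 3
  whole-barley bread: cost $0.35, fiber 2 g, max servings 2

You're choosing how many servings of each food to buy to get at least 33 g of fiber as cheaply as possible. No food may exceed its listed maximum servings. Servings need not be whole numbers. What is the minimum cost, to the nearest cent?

$4.10

Cost per g of fiber: kidney beans $0.0813, whole-barley bread $0.1750, strawberries $0.2375, bell pepper $0.5000.
Take 3 servings of kidney beans: +24.0 g fiber for $1.95 (total $1.95, still need 9.0 g).
Take 2 servings of whole-barley bread: +4.0 g fiber for $0.70 (total $2.65, still need 5.0 g).
Take 1 serving of strawberries: +4.0 g fiber for $0.95 (total $3.60, still need 1.0 g).
Take 0.5 servings of bell pepper: +1.0 g fiber for $0.50 (total $4.10, still need 0.0 g).
Greedy by cheapest-per-g is optimal for a single linear constraint, so the minimum cost is $4.10.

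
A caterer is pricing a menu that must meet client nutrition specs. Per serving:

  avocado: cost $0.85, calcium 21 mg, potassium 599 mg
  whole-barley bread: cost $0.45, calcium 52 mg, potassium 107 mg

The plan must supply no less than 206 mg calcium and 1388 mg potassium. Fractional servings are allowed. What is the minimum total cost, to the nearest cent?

An LP optimum is at a vertex; with two nutrient constraints at most two foods are used. Check each candidate.
avocado only: max(206/21, 1388/599) = 9.81 servings → $8.34.
whole-barley bread only: max(206/52, 1388/107) = 12.97 servings → $5.84.
avocado + whole-barley bread with both tight: 1.735 servings and 3.261 servings → $2.94.
Cheapest feasible corner: $2.94.

$2.94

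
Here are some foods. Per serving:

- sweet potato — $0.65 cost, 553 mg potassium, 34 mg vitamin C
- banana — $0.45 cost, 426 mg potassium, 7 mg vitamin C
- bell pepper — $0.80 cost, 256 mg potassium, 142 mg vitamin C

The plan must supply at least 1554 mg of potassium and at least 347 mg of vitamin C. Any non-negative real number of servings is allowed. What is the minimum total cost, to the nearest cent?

At the optimum either one food covers both requirements or two foods hit both targets exactly; no other combination can be cheaper.
sweet potato only: max(1554/553, 347/34) = 10.21 servings → $6.63.
banana only: max(1554/426, 347/7) = 49.57 servings → $22.31.
bell pepper only: max(1554/256, 347/142) = 6.07 servings → $4.86.
sweet potato + banana with both targets exact would need a negative amount; discard.
sweet potato + bell pepper with both tight: 1.888 servings and 1.992 servings → $2.82.
banana + bell pepper with both tight: 2.246 servings and 2.333 servings → $2.88.
Cheapest feasible corner: $2.82.

$2.82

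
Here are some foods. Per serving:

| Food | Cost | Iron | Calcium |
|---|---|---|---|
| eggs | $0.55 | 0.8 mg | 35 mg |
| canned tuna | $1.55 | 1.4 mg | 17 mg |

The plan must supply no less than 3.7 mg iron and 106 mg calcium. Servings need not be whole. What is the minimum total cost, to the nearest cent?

$2.54

An LP optimum is at a vertex; with two nutrient constraints at most two foods are used. Check each candidate.
eggs only: max(3.7/0.8, 106/35) = 4.625 servings → $2.54.
canned tuna only: max(3.7/1.4, 106/17) = 6.235 servings → $9.66.
eggs + canned tuna with both tight: 2.415 servings and 1.263 servings → $3.29.
The minimum over all feasible corners is $2.54.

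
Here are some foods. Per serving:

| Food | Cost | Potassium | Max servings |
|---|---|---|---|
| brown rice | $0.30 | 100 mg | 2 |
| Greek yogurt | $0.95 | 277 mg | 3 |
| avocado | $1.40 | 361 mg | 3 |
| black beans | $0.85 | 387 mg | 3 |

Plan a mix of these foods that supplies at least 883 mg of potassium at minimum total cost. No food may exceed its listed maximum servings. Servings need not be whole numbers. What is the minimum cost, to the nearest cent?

Cost per mg of potassium: black beans $0.0022, brown rice $0.0030, Greek yogurt $0.0034, avocado $0.0039.
Take 2.282 servings of black beans: +883.0 mg potassium for $1.94 (total $1.94, still need 0.0 mg).
Greedy by cheapest-per-mg is optimal for a single linear constraint, so the minimum cost is $1.94.

$1.94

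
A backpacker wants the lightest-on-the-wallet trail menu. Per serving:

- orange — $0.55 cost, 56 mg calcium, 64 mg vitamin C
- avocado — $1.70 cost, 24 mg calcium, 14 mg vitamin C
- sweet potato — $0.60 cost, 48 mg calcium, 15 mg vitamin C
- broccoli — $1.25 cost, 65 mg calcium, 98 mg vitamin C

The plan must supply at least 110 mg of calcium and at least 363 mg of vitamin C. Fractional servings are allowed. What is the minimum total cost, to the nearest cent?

$3.12

The cheapest plan sits at a corner of the feasible region — with two constraints it uses at most two foods.
orange only: max(110/56, 363/64) = 5.672 servings → $3.12.
avocado only: max(110/24, 363/14) = 25.93 servings → $44.08.
sweet potato only: max(110/48, 363/15) = 24.2 servings → $14.52.
broccoli only: max(110/65, 363/98) = 3.704 servings → $4.63.
orange + avocado with both targets exact would need a negative amount; discard.
orange + sweet potato: intersection lies outside the first quadrant.
orange + broccoli with both targets exact would need a negative amount; discard.
avocado + sweet potato with both targets exact would need a negative amount; discard.
avocado + broccoli with both targets exact would need a negative amount; discard.
sweet potato + broccoli: intersection lies outside the first quadrant.
So the least-cost plan costs $3.12.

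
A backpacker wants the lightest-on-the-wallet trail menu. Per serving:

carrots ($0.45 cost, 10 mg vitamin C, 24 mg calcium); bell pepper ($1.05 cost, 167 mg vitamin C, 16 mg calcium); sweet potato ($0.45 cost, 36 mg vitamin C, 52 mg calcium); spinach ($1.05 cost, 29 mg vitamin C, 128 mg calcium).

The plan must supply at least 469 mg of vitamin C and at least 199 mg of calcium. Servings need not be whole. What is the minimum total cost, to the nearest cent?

The cheapest plan sits at a corner of the feasible region — with two constraints it uses at most two foods.
carrots only: max(469/10, 199/24) = 46.9 servings → $21.11.
bell pepper only: max(469/167, 199/16) = 12.44 servings → $13.06.
sweet potato only: max(469/36, 199/52) = 13.03 servings → $5.86.
spinach only: max(469/29, 199/128) = 16.17 servings → $16.98.
carrots + bell pepper with both tight: 6.686 servings and 2.408 servings → $5.54.
carrots + sweet potato: the both-tight solution has a negative serving — not a feasible corner.
carrots + spinach: the both-tight solution has a negative serving — not a feasible corner.
bell pepper + sweet potato with both tight: 2.124 servings and 3.173 servings → $3.66.
bell pepper + spinach with both tight: 2.595 servings and 1.23 servings → $4.02.
sweet potato + spinach: intersection lies outside the first quadrant.
The minimum over all feasible corners is $3.66.

$3.66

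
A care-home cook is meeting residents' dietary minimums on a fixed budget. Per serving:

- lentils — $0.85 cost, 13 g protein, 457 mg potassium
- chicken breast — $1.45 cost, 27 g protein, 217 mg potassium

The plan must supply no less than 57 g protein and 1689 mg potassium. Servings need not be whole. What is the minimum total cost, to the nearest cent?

$3.59

Two binding constraints pin down two serving amounts, so the optimal mix uses at most two foods. The candidates are each food alone (scaled to the tighter of protein/potassium) and each pair with both constraints tight.
lentils only: max(57/13, 1689/457) = 4.385 servings → $3.73.
chicken breast only: max(57/27, 1689/217) = 7.783 servings → $11.29.
lentils + chicken breast with both tight: 3.492 servings and 0.4299 servings → $3.59.
So the least-cost plan costs $3.59.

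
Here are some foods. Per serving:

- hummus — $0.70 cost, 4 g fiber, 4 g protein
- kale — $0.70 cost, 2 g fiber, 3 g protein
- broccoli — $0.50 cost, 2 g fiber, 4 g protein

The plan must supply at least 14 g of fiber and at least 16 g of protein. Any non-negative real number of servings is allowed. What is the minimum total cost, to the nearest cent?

Minimising a linear cost over {fiber ≥ 14, protein ≥ 16, servings ≥ 0} — the optimum is at a vertex, using one or two foods.
hummus only: max(14/4, 16/4) = 4 servings → $2.80.
kale only: max(14/2, 16/3) = 7 servings → $4.90.
broccoli only: max(14/2, 16/4) = 7 servings → $3.50.
hummus + kale with both tight: 2.5 servings and 2 servings → $3.15.
hummus + broccoli with both tight: 3 servings and 1 serving → $2.60.
kale + broccoli: intersection lies outside the first quadrant.
So the least-cost plan costs $2.60.

$2.60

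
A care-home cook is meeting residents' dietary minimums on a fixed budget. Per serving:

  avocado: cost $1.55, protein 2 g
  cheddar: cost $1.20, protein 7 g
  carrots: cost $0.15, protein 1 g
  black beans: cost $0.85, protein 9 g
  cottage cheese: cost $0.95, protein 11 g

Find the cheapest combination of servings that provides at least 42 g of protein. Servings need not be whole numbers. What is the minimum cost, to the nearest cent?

$3.63

Cost per g of protein: cottage cheese $0.0864, black beans $0.0944, carrots $0.1500, cheddar $0.1714, avocado $0.7750.
With no serving limits, use only cottage cheese: 42 g / 11 g = 3.818 servings × $0.95 = $3.63.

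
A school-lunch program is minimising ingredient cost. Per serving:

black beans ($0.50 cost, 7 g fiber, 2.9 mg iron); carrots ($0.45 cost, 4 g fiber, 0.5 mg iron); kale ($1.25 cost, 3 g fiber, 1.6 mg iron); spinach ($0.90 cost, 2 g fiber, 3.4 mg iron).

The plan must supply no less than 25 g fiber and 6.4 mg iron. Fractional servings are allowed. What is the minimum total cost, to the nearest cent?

A basic optimal solution has at most two foods positive. Try each food alone and each pair with both targets met exactly.
black beans only: max(25/7, 6.4/2.9) = 3.571 servings → $1.79.
carrots only: max(25/4, 6.4/0.5) = 12.8 servings → $5.76.
kale only: max(25/3, 6.4/1.6) = 8.333 servings → $10.42.
spinach only: max(25/2, 6.4/3.4) = 12.5 servings → $11.25.
black beans + carrots with both tight: 1.617 servings and 3.42 servings → $2.35.
black beans + kale: intersection lies outside the first quadrant.
black beans + spinach: intersection lies outside the first quadrant.
carrots + kale with both tight: 4.245 servings and 2.673 servings → $5.25.
carrots + spinach with both tight: 5.73 servings and 1.04 servings → $3.51.
kale + spinach: the both-tight solution has a negative serving — not a feasible corner.
The minimum over all feasible corners is $1.79.

$1.79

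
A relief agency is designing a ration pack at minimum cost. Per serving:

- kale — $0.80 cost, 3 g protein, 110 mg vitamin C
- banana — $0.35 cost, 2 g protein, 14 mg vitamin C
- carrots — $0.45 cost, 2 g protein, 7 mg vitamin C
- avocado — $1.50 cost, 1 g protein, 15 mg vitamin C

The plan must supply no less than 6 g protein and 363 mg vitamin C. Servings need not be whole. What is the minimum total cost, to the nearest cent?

$2.64

kale only: max(6/3, 363/110) = 3.3 servings → $2.64.
banana only: max(6/2, 363/14) = 25.93 servings → $9.07.
carrots only: max(6/2, 363/7) = 51.86 servings → $23.34.
avocado only: max(6/1, 363/15) = 24.2 servings → $36.30.
kale + banana: the both-tight solution has a negative serving — not a feasible corner.
kale + carrots: intersection lies outside the first quadrant.
kale + avocado with both targets exact would need a negative amount; discard.
banana + carrots: intersection lies outside the first quadrant.
banana + avocado: intersection lies outside the first quadrant.
carrots + avocado: the both-tight solution has a negative serving — not a feasible corner.
Cheapest feasible corner: $2.64.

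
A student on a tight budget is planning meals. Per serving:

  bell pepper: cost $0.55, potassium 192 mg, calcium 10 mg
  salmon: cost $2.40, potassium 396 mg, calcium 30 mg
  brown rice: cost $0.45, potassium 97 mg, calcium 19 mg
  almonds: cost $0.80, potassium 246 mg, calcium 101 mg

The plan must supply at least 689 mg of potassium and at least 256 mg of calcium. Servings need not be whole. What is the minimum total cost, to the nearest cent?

$2.21

Two binding constraints pin down two serving amounts, so the optimal mix uses at most two foods. The candidates are each food alone (scaled to the tighter of potassium/calcium) and each pair with both constraints tight.
bell pepper only: max(689/192, 256/10) = 25.6 servings → $14.08.
salmon only: max(689/396, 256/30) = 8.533 servings → $20.48.
brown rice only: max(689/97, 256/19) = 13.47 servings → $6.06.
almonds only: max(689/246, 256/101) = 2.801 servings → $2.24.
bell pepper + salmon: intersection lies outside the first quadrant.
bell pepper + brown rice: intersection lies outside the first quadrant.
bell pepper + almonds with both tight: 0.3906 servings and 2.496 servings → $2.21.
salmon + brown rice: intersection lies outside the first quadrant.
salmon + almonds with both tight: 0.2028 servings and 2.474 servings → $2.47.
brown rice + almonds with both tight: 1.291 servings and 2.292 servings → $2.41.
Cheapest feasible corner: $2.21.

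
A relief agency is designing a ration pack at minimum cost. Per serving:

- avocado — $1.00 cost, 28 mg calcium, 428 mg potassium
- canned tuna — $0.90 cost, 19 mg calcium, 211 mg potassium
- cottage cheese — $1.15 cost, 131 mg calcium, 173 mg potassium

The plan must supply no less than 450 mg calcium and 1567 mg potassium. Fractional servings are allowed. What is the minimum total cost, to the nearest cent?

Two binding constraints pin down two serving amounts, so the optimal mix uses at most two foods. The candidates are each food alone (scaled to the tighter of calcium/potassium) and each pair with both constraints tight.
avocado only: max(450/28, 1567/428) = 16.07 servings → $16.07.
canned tuna only: max(450/19, 1567/211) = 23.68 servings → $21.32.
cottage cheese only: max(450/131, 1567/173) = 9.058 servings → $10.42.
avocado + canned tuna with both targets exact would need a negative amount; discard.
avocado + cottage cheese with both tight: 2.488 servings and 2.903 servings → $5.83.
canned tuna + cottage cheese with both tight: 5.232 servings and 2.676 servings → $7.79.
Cheapest feasible corner: $5.83.

$5.83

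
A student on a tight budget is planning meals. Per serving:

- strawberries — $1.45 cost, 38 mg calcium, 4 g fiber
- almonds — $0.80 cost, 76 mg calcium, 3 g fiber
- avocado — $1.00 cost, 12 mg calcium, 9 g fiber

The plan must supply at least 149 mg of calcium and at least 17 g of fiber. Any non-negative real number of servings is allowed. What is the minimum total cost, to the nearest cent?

With two linear requirements the optimum uses one or two foods; enumerate the corners.
strawberries only: max(149/38, 17/4) = 4.25 servings → $6.16.
almonds only: max(149/76, 17/3) = 5.667 servings → $4.53.
avocado only: max(149/12, 17/9) = 12.42 servings → $12.42.
strawberries + almonds: the both-tight solution has a negative serving — not a feasible corner.
strawberries + avocado with both tight: 3.867 servings and 0.1701 servings → $5.78.
almonds + avocado with both tight: 1.755 servings and 1.304 servings → $2.71.
The minimum over all feasible corners is $2.71.

$2.71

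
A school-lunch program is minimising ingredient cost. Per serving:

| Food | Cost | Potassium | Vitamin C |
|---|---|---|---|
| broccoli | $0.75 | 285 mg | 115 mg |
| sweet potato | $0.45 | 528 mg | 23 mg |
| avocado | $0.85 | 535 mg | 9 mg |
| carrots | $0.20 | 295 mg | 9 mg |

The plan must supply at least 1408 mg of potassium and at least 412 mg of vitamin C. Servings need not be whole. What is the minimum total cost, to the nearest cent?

This is a tiny linear program; its minimum lies at a vertex of the feasible set. List the vertices and price them.
broccoli only: max(1408/285, 412/115) = 4.94 servings → $3.71.
sweet potato only: max(1408/528, 412/23) = 17.91 servings → $8.06.
avocado only: max(1408/535, 412/9) = 45.78 servings → $38.91.
carrots only: max(1408/295, 412/9) = 45.78 servings → $9.16.
broccoli + sweet potato with both tight: 3.418 servings and 0.8216 servings → $2.93.
broccoli + avocado with both tight: 3.524 servings and 0.7547 servings → $3.28.
broccoli + carrots with both tight: 3.472 servings and 1.419 servings → $2.89.
sweet potato + avocado with both targets exact would need a negative amount; discard.
sweet potato + carrots: the both-tight solution has a negative serving — not a feasible corner.
avocado + carrots: the both-tight solution has a negative serving — not a feasible corner.
Cheapest feasible corner: $2.89.

$2.89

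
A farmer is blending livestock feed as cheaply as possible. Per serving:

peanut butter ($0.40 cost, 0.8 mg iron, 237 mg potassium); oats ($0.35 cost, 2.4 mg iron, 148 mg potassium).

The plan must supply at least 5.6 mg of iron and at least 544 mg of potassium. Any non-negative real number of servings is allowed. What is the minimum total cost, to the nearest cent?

peanut butter only: max(5.6/0.8, 544/237) = 7 servings → $2.80.
oats only: max(5.6/2.4, 544/148) = 3.676 servings → $1.29.
peanut butter + oats with both tight: 1.059 servings and 1.98 servings → $1.12.
So the least-cost plan costs $1.12.

$1.12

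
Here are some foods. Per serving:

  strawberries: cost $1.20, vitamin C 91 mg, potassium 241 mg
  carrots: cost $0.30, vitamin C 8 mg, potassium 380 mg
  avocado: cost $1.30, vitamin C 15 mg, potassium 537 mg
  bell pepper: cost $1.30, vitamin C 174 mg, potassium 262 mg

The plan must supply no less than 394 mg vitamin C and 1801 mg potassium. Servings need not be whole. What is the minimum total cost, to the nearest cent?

Check every corner: each single food scaled to meet both minima, and each pair solved so both constraints bind.
strawberries only: max(394/91, 1801/241) = 7.473 servings → $8.97.
carrots only: max(394/8, 1801/380) = 49.25 servings → $14.78.
avocado only: max(394/15, 1801/537) = 26.27 servings → $34.15.
bell pepper only: max(394/174, 1801/262) = 6.874 servings → $8.94.
strawberries + carrots with both tight: 4.144 servings and 2.111 servings → $5.61.
strawberries + avocado with both tight: 4.079 servings and 1.523 servings → $6.87.
strawberries + bell pepper: intersection lies outside the first quadrant.
carrots + avocado: intersection lies outside the first quadrant.
carrots + bell pepper with both tight: 3.282 servings and 2.113 servings → $3.73.
avocado + bell pepper with both tight: 2.348 servings and 2.062 servings → $5.73.
Cheapest feasible corner: $3.73.

$3.73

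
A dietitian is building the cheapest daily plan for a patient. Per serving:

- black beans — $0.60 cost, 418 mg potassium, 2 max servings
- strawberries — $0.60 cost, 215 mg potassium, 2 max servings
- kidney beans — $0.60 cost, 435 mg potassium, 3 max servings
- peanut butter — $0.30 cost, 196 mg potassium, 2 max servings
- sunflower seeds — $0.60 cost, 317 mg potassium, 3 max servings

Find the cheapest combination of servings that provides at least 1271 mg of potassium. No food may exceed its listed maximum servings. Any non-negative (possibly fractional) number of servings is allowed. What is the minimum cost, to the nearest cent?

$1.75

Cost per mg of potassium: kidney beans $0.0014, black beans $0.0014, peanut butter $0.0015, sunflower seeds $0.0019, strawberries $0.0028.
Take 2.922 servings of kidney beans: +1271.0 mg potassium for $1.75 (total $1.75, still need 0.0 mg).
Filling from the cheapest source first is optimal under one linear minimum: $1.75.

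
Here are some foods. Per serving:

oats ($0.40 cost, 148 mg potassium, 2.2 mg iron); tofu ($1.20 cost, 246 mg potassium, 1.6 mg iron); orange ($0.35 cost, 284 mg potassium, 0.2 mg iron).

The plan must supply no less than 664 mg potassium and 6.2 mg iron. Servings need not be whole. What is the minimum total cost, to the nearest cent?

$1.41

An LP optimum is at a vertex; with two nutrient constraints at most two foods are used. Check each candidate.
oats only: max(664/148, 6.2/2.2) = 4.486 servings → $1.79.
tofu only: max(664/246, 6.2/1.6) = 3.875 servings → $4.65.
orange only: max(664/284, 6.2/0.2) = 31 servings → $10.85.
oats + tofu with both tight: 1.52 servings and 1.784 servings → $2.75.
oats + orange with both tight: 2.735 servings and 0.9126 servings → $1.41.
tofu + orange: intersection lies outside the first quadrant.
Cheapest feasible corner: $1.41.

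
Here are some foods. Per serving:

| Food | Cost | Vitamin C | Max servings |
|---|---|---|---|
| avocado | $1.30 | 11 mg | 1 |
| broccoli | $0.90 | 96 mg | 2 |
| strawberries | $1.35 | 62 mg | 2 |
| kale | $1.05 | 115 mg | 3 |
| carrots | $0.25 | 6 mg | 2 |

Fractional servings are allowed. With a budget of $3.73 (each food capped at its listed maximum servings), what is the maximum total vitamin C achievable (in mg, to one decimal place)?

Vitamin C per dollar: kale 109.5, broccoli 106.7, strawberries 45.93, carrots 24, avocado 8.462.
Take 3 servings of kale: spends $3.15, +345.0 mg vitamin C (running total 345.0 mg).
Take 0.6444 servings of broccoli: spends $0.58, +61.9 mg vitamin C (running total 406.9 mg).
Greedy by best ratio exhausts the cost allowance optimally: 406.9 mg.

406.9 mg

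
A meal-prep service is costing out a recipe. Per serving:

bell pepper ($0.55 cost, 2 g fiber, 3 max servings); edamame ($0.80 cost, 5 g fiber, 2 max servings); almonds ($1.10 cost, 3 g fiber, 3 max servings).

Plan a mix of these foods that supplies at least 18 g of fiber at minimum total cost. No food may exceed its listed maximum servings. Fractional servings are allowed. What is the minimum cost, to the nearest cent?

Cost per g of fiber: edamame $0.1600, bell pepper $0.2750, almonds $0.3667.
Take 2 servings of edamame: +10.0 g fiber for $1.60 (total $1.60, still need 8.0 g).
Take 3 servings of bell pepper: +6.0 g fiber for $1.65 (total $3.25, still need 2.0 g).
Take 0.6667 servings of almonds: +2.0 g fiber for $0.73 (total $3.98, still need 0.0 g).
Filling from the cheapest source first is optimal under one linear minimum: $3.98.

$3.98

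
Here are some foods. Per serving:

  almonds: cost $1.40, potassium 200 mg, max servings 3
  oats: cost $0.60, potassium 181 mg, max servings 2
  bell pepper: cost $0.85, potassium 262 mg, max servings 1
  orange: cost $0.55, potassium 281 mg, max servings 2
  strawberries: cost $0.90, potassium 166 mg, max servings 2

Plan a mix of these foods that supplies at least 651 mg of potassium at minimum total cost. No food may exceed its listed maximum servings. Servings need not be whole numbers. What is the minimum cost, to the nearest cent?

$1.39

Cost per mg of potassium: orange $0.0020, bell pepper $0.0032, oats $0.0033, strawberries $0.0054, almonds $0.0070.
Take 2 servings of orange: +562.0 mg potassium for $1.10 (total $1.10, still need 89.0 mg).
Take 0.3397 servings of bell pepper: +89.0 mg potassium for $0.29 (total $1.39, still need 0.0 mg).
Greedy by cheapest-per-mg is optimal for a single linear constraint, so the minimum cost is $1.39.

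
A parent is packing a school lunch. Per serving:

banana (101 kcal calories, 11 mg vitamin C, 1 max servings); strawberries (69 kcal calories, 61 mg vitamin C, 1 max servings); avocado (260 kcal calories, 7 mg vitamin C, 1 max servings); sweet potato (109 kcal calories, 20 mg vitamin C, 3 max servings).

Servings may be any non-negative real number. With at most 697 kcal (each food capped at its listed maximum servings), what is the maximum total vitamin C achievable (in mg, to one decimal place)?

Vitamin C per kcal: strawberries 0.8841, sweet potato 0.1835, banana 0.1089, avocado 0.02692.
Take 1 serving of strawberries: uses 69 kcal, +61.0 mg vitamin C (running total 61.0 mg).
Take 3 servings of sweet potato: uses 327 kcal, +60.0 mg vitamin C (running total 121.0 mg).
Take 1 serving of banana: uses 101 kcal, +11.0 mg vitamin C (running total 132.0 mg).
Take 0.7692 servings of avocado: uses 200 kcal, +5.4 mg vitamin C (running total 137.4 mg).
Greedy by best ratio exhausts the calories allowance optimally: 137.4 mg.

137.4 mg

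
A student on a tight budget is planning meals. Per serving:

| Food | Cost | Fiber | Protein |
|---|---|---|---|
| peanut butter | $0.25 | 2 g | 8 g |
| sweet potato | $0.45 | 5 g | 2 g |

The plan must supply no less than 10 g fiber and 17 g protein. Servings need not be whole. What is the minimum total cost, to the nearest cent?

The cheapest plan sits at a corner of the feasible region — with two constraints it uses at most two foods.
peanut butter only: max(10/2, 17/8) = 5 servings → $1.25.
sweet potato only: max(10/5, 17/2) = 8.5 servings → $3.83.
peanut butter + sweet potato with both tight: 1.806 servings and 1.278 servings → $1.03.
So the least-cost plan costs $1.03.

$1.03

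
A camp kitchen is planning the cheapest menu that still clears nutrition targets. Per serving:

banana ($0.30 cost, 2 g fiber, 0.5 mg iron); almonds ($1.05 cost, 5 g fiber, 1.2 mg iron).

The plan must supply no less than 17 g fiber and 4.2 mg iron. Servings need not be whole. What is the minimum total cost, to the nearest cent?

With two linear requirements the optimum uses one or two foods; enumerate the corners.
banana only: max(17/2, 4.2/0.5) = 8.5 servings → $2.55.
almonds only: max(17/5, 4.2/1.2) = 3.5 servings → $3.67.
banana + almonds with both tight: 6 servings and 1 serving → $2.85.
So the least-cost plan costs $2.55.

$2.55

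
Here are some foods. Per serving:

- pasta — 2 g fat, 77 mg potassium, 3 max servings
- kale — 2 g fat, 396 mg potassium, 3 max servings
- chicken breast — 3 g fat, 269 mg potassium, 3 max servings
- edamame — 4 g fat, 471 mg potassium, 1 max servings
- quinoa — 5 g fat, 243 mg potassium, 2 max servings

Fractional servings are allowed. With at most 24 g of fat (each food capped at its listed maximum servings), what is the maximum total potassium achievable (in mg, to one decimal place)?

Potassium per g fat: kale 198, edamame 117.8, chicken breast 89.67, quinoa 48.6, pasta 38.5.
Take 3 servings of kale: uses 6 g fat, +1188.0 mg potassium (running total 1188.0 mg).
Take 1 serving of edamame: uses 4 g fat, +471.0 mg potassium (running total 1659.0 mg).
Take 3 servings of chicken breast: uses 9 g fat, +807.0 mg potassium (running total 2466.0 mg).
Take 1 serving of quinoa: uses 5 g fat, +243.0 mg potassium (running total 2709.0 mg).
Greedy by best ratio exhausts the fat allowance optimally: 2709.0 mg.

2709.0 mg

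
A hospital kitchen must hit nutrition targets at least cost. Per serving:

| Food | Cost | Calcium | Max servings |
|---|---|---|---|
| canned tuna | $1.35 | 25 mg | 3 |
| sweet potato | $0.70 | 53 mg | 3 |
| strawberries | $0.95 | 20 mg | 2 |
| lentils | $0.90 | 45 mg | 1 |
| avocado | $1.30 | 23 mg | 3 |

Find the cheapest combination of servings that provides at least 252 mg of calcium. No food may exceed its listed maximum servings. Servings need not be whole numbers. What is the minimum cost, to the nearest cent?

Cost per mg of calcium: sweet potato $0.0132, lentils $0.0200, strawberries $0.0475, canned tuna $0.0540, avocado $0.0565.
Take 3 servings of sweet potato: +159.0 mg calcium for $2.10 (total $2.10, still need 93.0 mg).
Take 1 serving of lentils: +45.0 mg calcium for $0.90 (total $3.00, still need 48.0 mg).
Take 2 servings of strawberries: +40.0 mg calcium for $1.90 (total $4.90, still need 8.0 mg).
Take 0.32 servings of canned tuna: +8.0 mg calcium for $0.43 (total $5.33, still need 0.0 mg).
Filling from the cheapest source first is optimal under one linear minimum: $5.33.

$5.33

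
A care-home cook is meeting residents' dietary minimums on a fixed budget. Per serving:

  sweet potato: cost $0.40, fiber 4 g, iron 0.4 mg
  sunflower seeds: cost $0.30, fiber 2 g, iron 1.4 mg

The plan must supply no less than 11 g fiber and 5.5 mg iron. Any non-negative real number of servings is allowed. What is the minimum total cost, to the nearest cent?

With two linear requirements the optimum uses one or two foods; enumerate the corners.
sweet potato only: max(11/4, 5.5/0.4) = 13.75 servings → $5.50.
sunflower seeds only: max(11/2, 5.5/1.4) = 5.5 servings → $1.65.
sweet potato + sunflower seeds with both tight: 0.9167 servings and 3.667 servings → $1.47.
So the least-cost plan costs $1.47.

$1.47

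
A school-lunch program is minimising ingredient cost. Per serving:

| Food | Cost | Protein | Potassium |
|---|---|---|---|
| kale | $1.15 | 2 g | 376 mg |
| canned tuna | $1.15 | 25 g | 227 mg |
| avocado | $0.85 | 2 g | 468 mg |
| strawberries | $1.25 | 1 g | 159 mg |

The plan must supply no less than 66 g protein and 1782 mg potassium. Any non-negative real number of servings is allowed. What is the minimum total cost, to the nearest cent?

Minimising a linear cost over {protein ≥ 66, potassium ≥ 1782, servings ≥ 0} — the optimum is at a vertex, using one or two foods.
kale only: max(66/2, 1782/376) = 33 servings → $37.95.
canned tuna only: max(66/25, 1782/227) = 7.85 servings → $9.03.
avocado only: max(66/2, 1782/468) = 33 servings → $28.05.
strawberries only: max(66/1, 1782/159) = 66 servings → $82.50.
kale + canned tuna with both tight: 3.305 servings and 2.376 servings → $6.53.
kale + avocado with both targets exact would need a negative amount; discard.
kale + strawberries: the both-tight solution has a negative serving — not a feasible corner.
canned tuna + avocado with both tight: 2.43 servings and 2.629 servings → $5.03.
canned tuna + strawberries with both tight: 2.324 servings and 7.889 servings → $12.53.
avocado + strawberries: intersection lies outside the first quadrant.
The minimum over all feasible corners is $5.03.

$5.03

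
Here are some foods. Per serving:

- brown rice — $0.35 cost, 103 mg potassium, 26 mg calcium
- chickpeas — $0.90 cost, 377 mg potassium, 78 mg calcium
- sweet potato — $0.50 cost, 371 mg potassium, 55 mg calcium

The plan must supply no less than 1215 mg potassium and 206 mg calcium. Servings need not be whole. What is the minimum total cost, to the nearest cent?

$1.87

A basic optimal solution has at most two foods positive. Try each food alone and each pair with both targets met exactly.
brown rice only: max(1215/103, 206/26) = 11.8 servings → $4.13.
chickpeas only: max(1215/377, 206/78) = 3.223 servings → $2.90.
sweet potato only: max(1215/371, 206/55) = 3.745 servings → $1.87.
brown rice + chickpeas: the both-tight solution has a negative serving — not a feasible corner.
brown rice + sweet potato with both tight: 2.412 servings and 2.605 servings → $2.15.
chickpeas + sweet potato with both tight: 1.17 servings and 2.086 servings → $2.10.
Cheapest feasible corner: $1.87.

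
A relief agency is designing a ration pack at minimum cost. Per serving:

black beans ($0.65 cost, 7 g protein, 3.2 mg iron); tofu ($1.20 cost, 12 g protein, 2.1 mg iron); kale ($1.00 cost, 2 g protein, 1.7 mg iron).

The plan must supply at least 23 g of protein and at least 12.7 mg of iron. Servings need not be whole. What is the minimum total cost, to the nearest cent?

$2.58

black beans only: max(23/7, 12.7/3.2) = 3.969 servings → $2.58.
tofu only: max(23/12, 12.7/2.1) = 6.048 servings → $7.26.
kale only: max(23/2, 12.7/1.7) = 11.5 servings → $11.50.
black beans + tofu: intersection lies outside the first quadrant.
black beans + kale with both tight: 2.491 servings and 2.782 servings → $4.40.
tofu + kale with both tight: 0.8457 servings and 6.426 servings → $7.44.
Cheapest feasible corner: $2.58.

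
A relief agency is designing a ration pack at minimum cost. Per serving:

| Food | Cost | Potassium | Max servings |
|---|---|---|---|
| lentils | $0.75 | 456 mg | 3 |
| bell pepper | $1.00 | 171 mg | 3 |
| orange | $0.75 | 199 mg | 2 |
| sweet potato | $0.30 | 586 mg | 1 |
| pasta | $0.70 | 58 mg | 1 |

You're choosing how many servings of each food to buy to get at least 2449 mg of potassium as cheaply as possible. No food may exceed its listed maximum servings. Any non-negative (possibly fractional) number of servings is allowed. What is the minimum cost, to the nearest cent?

$4.62

Cost per mg of potassium: sweet potato $0.0005, lentils $0.0016, orange $0.0038, bell pepper $0.0058, pasta $0.0121.
Take 1 serving of sweet potato: +586.0 mg potassium for $0.30 (total $0.30, still need 1863.0 mg).
Take 3 servings of lentils: +1368.0 mg potassium for $2.25 (total $2.55, still need 495.0 mg).
Take 2 servings of orange: +398.0 mg potassium for $1.50 (total $4.05, still need 97.0 mg).
Take 0.5673 servings of bell pepper: +97.0 mg potassium for $0.57 (total $4.62, still need 0.0 mg).
Filling from the cheapest source first is optimal under one linear minimum: $4.62.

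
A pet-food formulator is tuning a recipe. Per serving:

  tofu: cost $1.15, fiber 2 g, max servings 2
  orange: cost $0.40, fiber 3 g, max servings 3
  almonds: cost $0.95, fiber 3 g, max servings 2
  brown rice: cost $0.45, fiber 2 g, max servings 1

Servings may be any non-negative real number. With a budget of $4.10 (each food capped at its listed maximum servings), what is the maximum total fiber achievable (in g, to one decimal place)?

Fiber per dollar: orange 7.5, brown rice 4.444, almonds 3.158, tofu 1.739.
Take 3 servings of orange: spends $1.20, +9.0 g fiber (running total 9.0 g).
Take 1 serving of brown rice: spends $0.45, +2.0 g fiber (running total 11.0 g).
Take 2 servings of almonds: spends $1.90, +6.0 g fiber (running total 17.0 g).
Take 0.4783 servings of tofu: spends $0.55, +1.0 g fiber (running total 18.0 g).
Greedy by best ratio exhausts the cost allowance optimally: 18.0 g.

18.0 g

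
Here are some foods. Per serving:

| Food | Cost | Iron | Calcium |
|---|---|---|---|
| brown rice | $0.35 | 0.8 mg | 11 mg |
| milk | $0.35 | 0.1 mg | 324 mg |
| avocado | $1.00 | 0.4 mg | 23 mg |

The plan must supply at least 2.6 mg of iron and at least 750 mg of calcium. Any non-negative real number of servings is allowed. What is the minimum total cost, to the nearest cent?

An LP optimum is at a vertex; with two nutrient constraints at most two foods are used. Check each candidate.
brown rice only: max(2.6/0.8, 750/11) = 68.18 servings → $23.86.
milk only: max(2.6/0.1, 750/324) = 26 servings → $9.10.
avocado only: max(2.6/0.4, 750/23) = 32.61 servings → $32.61.
brown rice + milk with both tight: 2.973 servings and 2.214 servings → $1.82.
brown rice + avocado: intersection lies outside the first quadrant.
milk + avocado with both tight: 1.887 servings and 6.028 servings → $6.69.
The minimum over all feasible corners is $1.82.

$1.82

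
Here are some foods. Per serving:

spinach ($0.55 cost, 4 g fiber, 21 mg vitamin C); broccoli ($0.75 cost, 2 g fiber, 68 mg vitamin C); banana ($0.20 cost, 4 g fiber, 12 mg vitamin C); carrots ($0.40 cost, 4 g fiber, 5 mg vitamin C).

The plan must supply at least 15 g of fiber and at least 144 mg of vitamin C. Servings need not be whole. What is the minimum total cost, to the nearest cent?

For a min-cost LP with two ≥-constraints, a basic feasible solution has at most two positive variables.
spinach only: max(15/4, 144/21) = 6.857 servings → $3.77.
broccoli only: max(15/2, 144/68) = 7.5 servings → $5.62.
banana only: max(15/4, 144/12) = 12 servings → $2.40.
carrots only: max(15/4, 144/5) = 28.8 servings → $11.52.
spinach + broccoli with both tight: 3.183 servings and 1.135 servings → $2.60.
spinach + banana: the both-tight solution has a negative serving — not a feasible corner.
spinach + carrots with both targets exact would need a negative amount; discard.
broccoli + banana with both tight: 1.597 servings and 2.952 servings → $1.79.
broccoli + carrots with both tight: 1.912 servings and 2.794 servings → $2.55.
banana + carrots: intersection lies outside the first quadrant.
Cheapest feasible corner: $1.79.

$1.79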